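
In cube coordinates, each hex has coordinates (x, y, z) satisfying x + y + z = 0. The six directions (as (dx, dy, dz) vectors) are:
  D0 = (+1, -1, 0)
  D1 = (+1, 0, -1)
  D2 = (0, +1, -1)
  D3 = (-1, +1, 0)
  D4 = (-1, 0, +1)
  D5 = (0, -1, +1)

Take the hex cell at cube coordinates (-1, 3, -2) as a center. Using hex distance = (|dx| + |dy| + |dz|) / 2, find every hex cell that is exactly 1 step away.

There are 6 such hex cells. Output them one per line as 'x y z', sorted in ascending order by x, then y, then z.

Walk ring at distance 1 from (-1, 3, -2):
Start at center + D4*1 = (-2, 3, -1)
  hex 0: (-2, 3, -1)
  hex 1: (-1, 2, -1)
  hex 2: (0, 2, -2)
  hex 3: (0, 3, -3)
  hex 4: (-1, 4, -3)
  hex 5: (-2, 4, -2)
Sorted: 6 hexes.

Answer: -2 3 -1
-2 4 -2
-1 2 -1
-1 4 -3
0 2 -2
0 3 -3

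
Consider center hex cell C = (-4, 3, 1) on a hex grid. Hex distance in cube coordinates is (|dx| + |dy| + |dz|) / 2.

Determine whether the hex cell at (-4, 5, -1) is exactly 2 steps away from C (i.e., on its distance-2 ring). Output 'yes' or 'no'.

|px - cx| = |-4 - (-4)| = 0
|py - cy| = |5 - 3| = 2
|pz - cz| = |-1 - 1| = 2
distance = (0+2+2)/2 = 4/2 = 2
radius = 2; distance == radius -> yes

Answer: yes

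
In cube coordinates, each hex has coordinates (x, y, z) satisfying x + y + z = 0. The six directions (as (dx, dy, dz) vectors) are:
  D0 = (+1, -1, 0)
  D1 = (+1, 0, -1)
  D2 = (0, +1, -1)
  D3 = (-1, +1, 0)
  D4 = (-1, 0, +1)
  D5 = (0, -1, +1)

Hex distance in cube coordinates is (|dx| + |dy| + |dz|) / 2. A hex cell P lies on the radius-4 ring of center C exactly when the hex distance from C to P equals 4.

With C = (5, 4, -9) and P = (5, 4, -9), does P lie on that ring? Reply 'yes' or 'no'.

Answer: no

Derivation:
|px - cx| = |5 - 5| = 0
|py - cy| = |4 - 4| = 0
|pz - cz| = |-9 - (-9)| = 0
distance = (0+0+0)/2 = 0/2 = 0
radius = 4; distance != radius -> no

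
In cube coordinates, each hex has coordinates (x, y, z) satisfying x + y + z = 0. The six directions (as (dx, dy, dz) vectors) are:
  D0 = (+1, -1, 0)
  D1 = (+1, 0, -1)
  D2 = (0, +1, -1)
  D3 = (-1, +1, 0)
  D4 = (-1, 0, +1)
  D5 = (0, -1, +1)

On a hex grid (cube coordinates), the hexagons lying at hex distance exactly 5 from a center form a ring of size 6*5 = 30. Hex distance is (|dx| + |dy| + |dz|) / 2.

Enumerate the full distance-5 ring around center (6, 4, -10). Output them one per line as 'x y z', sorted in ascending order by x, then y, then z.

Answer: 1 4 -5
1 5 -6
1 6 -7
1 7 -8
1 8 -9
1 9 -10
2 3 -5
2 9 -11
3 2 -5
3 9 -12
4 1 -5
4 9 -13
5 0 -5
5 9 -14
6 -1 -5
6 9 -15
7 -1 -6
7 8 -15
8 -1 -7
8 7 -15
9 -1 -8
9 6 -15
10 -1 -9
10 5 -15
11 -1 -10
11 0 -11
11 1 -12
11 2 -13
11 3 -14
11 4 -15

Derivation:
Walk ring at distance 5 from (6, 4, -10):
Start at center + D4*5 = (1, 4, -5)
  hex 0: (1, 4, -5)
  hex 1: (2, 3, -5)
  hex 2: (3, 2, -5)
  hex 3: (4, 1, -5)
  hex 4: (5, 0, -5)
  hex 5: (6, -1, -5)
  hex 6: (7, -1, -6)
  hex 7: (8, -1, -7)
  hex 8: (9, -1, -8)
  hex 9: (10, -1, -9)
  hex 10: (11, -1, -10)
  hex 11: (11, 0, -11)
  hex 12: (11, 1, -12)
  hex 13: (11, 2, -13)
  hex 14: (11, 3, -14)
  hex 15: (11, 4, -15)
  hex 16: (10, 5, -15)
  hex 17: (9, 6, -15)
  hex 18: (8, 7, -15)
  hex 19: (7, 8, -15)
  hex 20: (6, 9, -15)
  hex 21: (5, 9, -14)
  hex 22: (4, 9, -13)
  hex 23: (3, 9, -12)
  hex 24: (2, 9, -11)
  hex 25: (1, 9, -10)
  hex 26: (1, 8, -9)
  hex 27: (1, 7, -8)
  hex 28: (1, 6, -7)
  hex 29: (1, 5, -6)
Sorted: 30 hexes.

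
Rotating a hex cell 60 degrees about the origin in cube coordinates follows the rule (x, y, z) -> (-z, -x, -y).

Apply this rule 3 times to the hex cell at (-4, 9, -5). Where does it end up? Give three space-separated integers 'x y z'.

Answer: 4 -9 5

Derivation:
Start: (-4, 9, -5)
Step 1: (-4, 9, -5) -> (-(-5), -(-4), -(9)) = (5, 4, -9)
Step 2: (5, 4, -9) -> (-(-9), -(5), -(4)) = (9, -5, -4)
Step 3: (9, -5, -4) -> (-(-4), -(9), -(-5)) = (4, -9, 5)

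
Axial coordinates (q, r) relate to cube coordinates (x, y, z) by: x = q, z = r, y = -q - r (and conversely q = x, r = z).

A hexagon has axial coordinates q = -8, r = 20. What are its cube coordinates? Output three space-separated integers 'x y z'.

x = q = -8
z = r = 20
y = -x - z = -(-8) - (20) = -12

Answer: -8 -12 20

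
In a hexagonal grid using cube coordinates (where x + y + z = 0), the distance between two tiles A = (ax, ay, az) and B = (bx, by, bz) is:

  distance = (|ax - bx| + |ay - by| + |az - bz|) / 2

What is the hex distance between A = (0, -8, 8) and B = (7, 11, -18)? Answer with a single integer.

Answer: 26

Derivation:
|ax - bx| = |0 - 7| = 7
|ay - by| = |-8 - 11| = 19
|az - bz| = |8 - (-18)| = 26
distance = (7 + 19 + 26) / 2 = 52 / 2 = 26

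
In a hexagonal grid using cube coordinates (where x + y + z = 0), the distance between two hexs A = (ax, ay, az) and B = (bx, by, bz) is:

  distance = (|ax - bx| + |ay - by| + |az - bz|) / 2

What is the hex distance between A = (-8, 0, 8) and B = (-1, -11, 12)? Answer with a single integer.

|ax - bx| = |-8 - (-1)| = 7
|ay - by| = |0 - (-11)| = 11
|az - bz| = |8 - 12| = 4
distance = (7 + 11 + 4) / 2 = 22 / 2 = 11

Answer: 11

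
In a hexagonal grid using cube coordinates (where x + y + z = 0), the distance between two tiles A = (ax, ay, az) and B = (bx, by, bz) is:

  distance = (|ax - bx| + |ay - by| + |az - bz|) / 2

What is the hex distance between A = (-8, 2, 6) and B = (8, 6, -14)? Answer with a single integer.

|ax - bx| = |-8 - 8| = 16
|ay - by| = |2 - 6| = 4
|az - bz| = |6 - (-14)| = 20
distance = (16 + 4 + 20) / 2 = 40 / 2 = 20

Answer: 20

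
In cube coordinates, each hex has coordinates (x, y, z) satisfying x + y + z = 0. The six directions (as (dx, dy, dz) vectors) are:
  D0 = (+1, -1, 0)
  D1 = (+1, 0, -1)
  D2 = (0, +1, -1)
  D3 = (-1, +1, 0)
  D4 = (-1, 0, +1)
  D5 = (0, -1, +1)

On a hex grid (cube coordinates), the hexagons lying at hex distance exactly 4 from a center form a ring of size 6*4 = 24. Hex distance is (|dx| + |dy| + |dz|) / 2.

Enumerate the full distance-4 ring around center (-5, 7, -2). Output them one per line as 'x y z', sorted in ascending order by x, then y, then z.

Answer: -9 7 2
-9 8 1
-9 9 0
-9 10 -1
-9 11 -2
-8 6 2
-8 11 -3
-7 5 2
-7 11 -4
-6 4 2
-6 11 -5
-5 3 2
-5 11 -6
-4 3 1
-4 10 -6
-3 3 0
-3 9 -6
-2 3 -1
-2 8 -6
-1 3 -2
-1 4 -3
-1 5 -4
-1 6 -5
-1 7 -6

Derivation:
Walk ring at distance 4 from (-5, 7, -2):
Start at center + D4*4 = (-9, 7, 2)
  hex 0: (-9, 7, 2)
  hex 1: (-8, 6, 2)
  hex 2: (-7, 5, 2)
  hex 3: (-6, 4, 2)
  hex 4: (-5, 3, 2)
  hex 5: (-4, 3, 1)
  hex 6: (-3, 3, 0)
  hex 7: (-2, 3, -1)
  hex 8: (-1, 3, -2)
  hex 9: (-1, 4, -3)
  hex 10: (-1, 5, -4)
  hex 11: (-1, 6, -5)
  hex 12: (-1, 7, -6)
  hex 13: (-2, 8, -6)
  hex 14: (-3, 9, -6)
  hex 15: (-4, 10, -6)
  hex 16: (-5, 11, -6)
  hex 17: (-6, 11, -5)
  hex 18: (-7, 11, -4)
  hex 19: (-8, 11, -3)
  hex 20: (-9, 11, -2)
  hex 21: (-9, 10, -1)
  hex 22: (-9, 9, 0)
  hex 23: (-9, 8, 1)
Sorted: 24 hexes.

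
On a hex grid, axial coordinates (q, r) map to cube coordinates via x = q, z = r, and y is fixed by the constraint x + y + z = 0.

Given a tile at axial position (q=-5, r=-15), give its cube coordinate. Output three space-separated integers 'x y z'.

Answer: -5 20 -15

Derivation:
x = q = -5
z = r = -15
y = -x - z = -(-5) - (-15) = 20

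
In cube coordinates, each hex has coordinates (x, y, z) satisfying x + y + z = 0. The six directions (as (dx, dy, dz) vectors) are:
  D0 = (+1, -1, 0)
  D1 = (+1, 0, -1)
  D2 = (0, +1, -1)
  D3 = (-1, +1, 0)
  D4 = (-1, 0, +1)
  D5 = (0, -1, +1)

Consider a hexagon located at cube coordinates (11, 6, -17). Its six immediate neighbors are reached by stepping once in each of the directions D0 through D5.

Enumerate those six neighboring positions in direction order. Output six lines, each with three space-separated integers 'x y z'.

Center: (11, 6, -17). Add each direction:
  D0: (11, 6, -17) + (1, -1, 0) = (12, 5, -17)
  D1: (11, 6, -17) + (1, 0, -1) = (12, 6, -18)
  D2: (11, 6, -17) + (0, 1, -1) = (11, 7, -18)
  D3: (11, 6, -17) + (-1, 1, 0) = (10, 7, -17)
  D4: (11, 6, -17) + (-1, 0, 1) = (10, 6, -16)
  D5: (11, 6, -17) + (0, -1, 1) = (11, 5, -16)

Answer: 12 5 -17
12 6 -18
11 7 -18
10 7 -17
10 6 -16
11 5 -16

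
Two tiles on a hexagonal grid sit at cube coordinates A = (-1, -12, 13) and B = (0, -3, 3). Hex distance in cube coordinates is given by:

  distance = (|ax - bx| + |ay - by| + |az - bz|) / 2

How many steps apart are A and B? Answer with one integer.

Answer: 10

Derivation:
|ax - bx| = |-1 - 0| = 1
|ay - by| = |-12 - (-3)| = 9
|az - bz| = |13 - 3| = 10
distance = (1 + 9 + 10) / 2 = 20 / 2 = 10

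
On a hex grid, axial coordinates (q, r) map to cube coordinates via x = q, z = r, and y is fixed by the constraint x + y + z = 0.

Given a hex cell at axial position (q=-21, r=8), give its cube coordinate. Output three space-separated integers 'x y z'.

Answer: -21 13 8

Derivation:
x = q = -21
z = r = 8
y = -x - z = -(-21) - (8) = 13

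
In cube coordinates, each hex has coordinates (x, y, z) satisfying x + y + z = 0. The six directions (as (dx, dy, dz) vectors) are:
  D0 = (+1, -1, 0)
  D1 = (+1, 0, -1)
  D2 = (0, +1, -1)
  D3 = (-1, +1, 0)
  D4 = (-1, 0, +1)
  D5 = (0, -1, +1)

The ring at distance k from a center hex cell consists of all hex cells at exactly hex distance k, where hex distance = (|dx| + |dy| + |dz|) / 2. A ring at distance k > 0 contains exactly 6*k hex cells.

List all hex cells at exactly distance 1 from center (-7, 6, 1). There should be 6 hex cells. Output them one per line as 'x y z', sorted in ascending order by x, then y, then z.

Answer: -8 6 2
-8 7 1
-7 5 2
-7 7 0
-6 5 1
-6 6 0

Derivation:
Walk ring at distance 1 from (-7, 6, 1):
Start at center + D4*1 = (-8, 6, 2)
  hex 0: (-8, 6, 2)
  hex 1: (-7, 5, 2)
  hex 2: (-6, 5, 1)
  hex 3: (-6, 6, 0)
  hex 4: (-7, 7, 0)
  hex 5: (-8, 7, 1)
Sorted: 6 hexes.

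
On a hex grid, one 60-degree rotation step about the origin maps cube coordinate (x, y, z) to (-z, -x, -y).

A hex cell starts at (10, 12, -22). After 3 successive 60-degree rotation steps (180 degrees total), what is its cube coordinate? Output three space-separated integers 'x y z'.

Answer: -10 -12 22

Derivation:
Start: (10, 12, -22)
Step 1: (10, 12, -22) -> (-(-22), -(10), -(12)) = (22, -10, -12)
Step 2: (22, -10, -12) -> (-(-12), -(22), -(-10)) = (12, -22, 10)
Step 3: (12, -22, 10) -> (-(10), -(12), -(-22)) = (-10, -12, 22)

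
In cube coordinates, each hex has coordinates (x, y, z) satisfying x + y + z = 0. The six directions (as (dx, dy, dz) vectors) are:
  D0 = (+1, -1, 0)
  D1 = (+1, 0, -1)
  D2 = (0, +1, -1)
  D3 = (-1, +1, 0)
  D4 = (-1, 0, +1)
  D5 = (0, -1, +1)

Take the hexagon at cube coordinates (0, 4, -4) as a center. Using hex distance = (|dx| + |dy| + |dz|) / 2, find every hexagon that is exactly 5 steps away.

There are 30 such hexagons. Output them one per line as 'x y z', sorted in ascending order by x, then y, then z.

Answer: -5 4 1
-5 5 0
-5 6 -1
-5 7 -2
-5 8 -3
-5 9 -4
-4 3 1
-4 9 -5
-3 2 1
-3 9 -6
-2 1 1
-2 9 -7
-1 0 1
-1 9 -8
0 -1 1
0 9 -9
1 -1 0
1 8 -9
2 -1 -1
2 7 -9
3 -1 -2
3 6 -9
4 -1 -3
4 5 -9
5 -1 -4
5 0 -5
5 1 -6
5 2 -7
5 3 -8
5 4 -9

Derivation:
Walk ring at distance 5 from (0, 4, -4):
Start at center + D4*5 = (-5, 4, 1)
  hex 0: (-5, 4, 1)
  hex 1: (-4, 3, 1)
  hex 2: (-3, 2, 1)
  hex 3: (-2, 1, 1)
  hex 4: (-1, 0, 1)
  hex 5: (0, -1, 1)
  hex 6: (1, -1, 0)
  hex 7: (2, -1, -1)
  hex 8: (3, -1, -2)
  hex 9: (4, -1, -3)
  hex 10: (5, -1, -4)
  hex 11: (5, 0, -5)
  hex 12: (5, 1, -6)
  hex 13: (5, 2, -7)
  hex 14: (5, 3, -8)
  hex 15: (5, 4, -9)
  hex 16: (4, 5, -9)
  hex 17: (3, 6, -9)
  hex 18: (2, 7, -9)
  hex 19: (1, 8, -9)
  hex 20: (0, 9, -9)
  hex 21: (-1, 9, -8)
  hex 22: (-2, 9, -7)
  hex 23: (-3, 9, -6)
  hex 24: (-4, 9, -5)
  hex 25: (-5, 9, -4)
  hex 26: (-5, 8, -3)
  hex 27: (-5, 7, -2)
  hex 28: (-5, 6, -1)
  hex 29: (-5, 5, 0)
Sorted: 30 hexes.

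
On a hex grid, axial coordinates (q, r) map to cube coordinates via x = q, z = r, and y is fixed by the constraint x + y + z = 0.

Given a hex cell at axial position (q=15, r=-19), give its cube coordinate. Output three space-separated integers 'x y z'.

x = q = 15
z = r = -19
y = -x - z = -(15) - (-19) = 4

Answer: 15 4 -19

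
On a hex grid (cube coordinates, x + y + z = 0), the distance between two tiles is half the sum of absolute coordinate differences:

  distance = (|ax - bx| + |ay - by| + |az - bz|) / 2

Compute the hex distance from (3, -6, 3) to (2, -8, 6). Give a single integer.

Answer: 3

Derivation:
|ax - bx| = |3 - 2| = 1
|ay - by| = |-6 - (-8)| = 2
|az - bz| = |3 - 6| = 3
distance = (1 + 2 + 3) / 2 = 6 / 2 = 3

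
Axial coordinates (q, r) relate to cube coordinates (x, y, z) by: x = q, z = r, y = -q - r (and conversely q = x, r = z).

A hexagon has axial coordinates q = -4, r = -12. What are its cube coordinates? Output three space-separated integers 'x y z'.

Answer: -4 16 -12

Derivation:
x = q = -4
z = r = -12
y = -x - z = -(-4) - (-12) = 16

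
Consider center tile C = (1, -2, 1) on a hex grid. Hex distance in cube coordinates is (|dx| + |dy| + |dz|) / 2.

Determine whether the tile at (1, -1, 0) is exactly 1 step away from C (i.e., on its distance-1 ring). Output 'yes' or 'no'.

|px - cx| = |1 - 1| = 0
|py - cy| = |-1 - (-2)| = 1
|pz - cz| = |0 - 1| = 1
distance = (0+1+1)/2 = 2/2 = 1
radius = 1; distance == radius -> yes

Answer: yes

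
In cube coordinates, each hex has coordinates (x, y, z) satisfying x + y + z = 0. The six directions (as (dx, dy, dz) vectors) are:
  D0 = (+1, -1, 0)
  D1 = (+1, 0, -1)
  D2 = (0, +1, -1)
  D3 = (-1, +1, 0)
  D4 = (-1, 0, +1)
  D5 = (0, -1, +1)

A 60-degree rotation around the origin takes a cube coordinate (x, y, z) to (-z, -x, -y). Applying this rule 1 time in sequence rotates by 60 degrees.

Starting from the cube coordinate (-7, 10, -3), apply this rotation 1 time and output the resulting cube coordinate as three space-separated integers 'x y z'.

Answer: 3 7 -10

Derivation:
Start: (-7, 10, -3)
Step 1: (-7, 10, -3) -> (-(-3), -(-7), -(10)) = (3, 7, -10)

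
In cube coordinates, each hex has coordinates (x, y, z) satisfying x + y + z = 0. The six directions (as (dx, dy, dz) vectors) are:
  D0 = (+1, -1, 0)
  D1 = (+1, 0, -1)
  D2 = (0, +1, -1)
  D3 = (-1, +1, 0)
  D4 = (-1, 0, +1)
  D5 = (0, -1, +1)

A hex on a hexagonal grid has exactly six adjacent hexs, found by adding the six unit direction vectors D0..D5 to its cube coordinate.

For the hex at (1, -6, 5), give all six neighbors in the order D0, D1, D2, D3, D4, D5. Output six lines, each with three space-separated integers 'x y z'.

Center: (1, -6, 5). Add each direction:
  D0: (1, -6, 5) + (1, -1, 0) = (2, -7, 5)
  D1: (1, -6, 5) + (1, 0, -1) = (2, -6, 4)
  D2: (1, -6, 5) + (0, 1, -1) = (1, -5, 4)
  D3: (1, -6, 5) + (-1, 1, 0) = (0, -5, 5)
  D4: (1, -6, 5) + (-1, 0, 1) = (0, -6, 6)
  D5: (1, -6, 5) + (0, -1, 1) = (1, -7, 6)

Answer: 2 -7 5
2 -6 4
1 -5 4
0 -5 5
0 -6 6
1 -7 6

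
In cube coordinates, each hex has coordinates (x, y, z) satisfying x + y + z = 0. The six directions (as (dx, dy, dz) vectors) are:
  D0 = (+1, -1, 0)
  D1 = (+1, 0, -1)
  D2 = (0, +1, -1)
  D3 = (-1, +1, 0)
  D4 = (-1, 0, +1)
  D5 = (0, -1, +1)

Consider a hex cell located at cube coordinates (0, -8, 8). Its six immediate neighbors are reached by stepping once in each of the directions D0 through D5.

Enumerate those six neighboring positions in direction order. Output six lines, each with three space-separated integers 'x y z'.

Answer: 1 -9 8
1 -8 7
0 -7 7
-1 -7 8
-1 -8 9
0 -9 9

Derivation:
Center: (0, -8, 8). Add each direction:
  D0: (0, -8, 8) + (1, -1, 0) = (1, -9, 8)
  D1: (0, -8, 8) + (1, 0, -1) = (1, -8, 7)
  D2: (0, -8, 8) + (0, 1, -1) = (0, -7, 7)
  D3: (0, -8, 8) + (-1, 1, 0) = (-1, -7, 8)
  D4: (0, -8, 8) + (-1, 0, 1) = (-1, -8, 9)
  D5: (0, -8, 8) + (0, -1, 1) = (0, -9, 9)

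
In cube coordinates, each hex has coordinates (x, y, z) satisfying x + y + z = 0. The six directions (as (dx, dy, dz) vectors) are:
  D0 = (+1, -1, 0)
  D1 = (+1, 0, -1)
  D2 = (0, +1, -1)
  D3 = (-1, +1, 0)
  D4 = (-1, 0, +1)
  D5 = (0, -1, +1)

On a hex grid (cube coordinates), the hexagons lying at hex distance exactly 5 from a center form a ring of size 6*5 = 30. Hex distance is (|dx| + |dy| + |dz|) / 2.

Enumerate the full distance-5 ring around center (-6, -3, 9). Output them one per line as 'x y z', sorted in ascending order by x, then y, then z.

Answer: -11 -3 14
-11 -2 13
-11 -1 12
-11 0 11
-11 1 10
-11 2 9
-10 -4 14
-10 2 8
-9 -5 14
-9 2 7
-8 -6 14
-8 2 6
-7 -7 14
-7 2 5
-6 -8 14
-6 2 4
-5 -8 13
-5 1 4
-4 -8 12
-4 0 4
-3 -8 11
-3 -1 4
-2 -8 10
-2 -2 4
-1 -8 9
-1 -7 8
-1 -6 7
-1 -5 6
-1 -4 5
-1 -3 4

Derivation:
Walk ring at distance 5 from (-6, -3, 9):
Start at center + D4*5 = (-11, -3, 14)
  hex 0: (-11, -3, 14)
  hex 1: (-10, -4, 14)
  hex 2: (-9, -5, 14)
  hex 3: (-8, -6, 14)
  hex 4: (-7, -7, 14)
  hex 5: (-6, -8, 14)
  hex 6: (-5, -8, 13)
  hex 7: (-4, -8, 12)
  hex 8: (-3, -8, 11)
  hex 9: (-2, -8, 10)
  hex 10: (-1, -8, 9)
  hex 11: (-1, -7, 8)
  hex 12: (-1, -6, 7)
  hex 13: (-1, -5, 6)
  hex 14: (-1, -4, 5)
  hex 15: (-1, -3, 4)
  hex 16: (-2, -2, 4)
  hex 17: (-3, -1, 4)
  hex 18: (-4, 0, 4)
  hex 19: (-5, 1, 4)
  hex 20: (-6, 2, 4)
  hex 21: (-7, 2, 5)
  hex 22: (-8, 2, 6)
  hex 23: (-9, 2, 7)
  hex 24: (-10, 2, 8)
  hex 25: (-11, 2, 9)
  hex 26: (-11, 1, 10)
  hex 27: (-11, 0, 11)
  hex 28: (-11, -1, 12)
  hex 29: (-11, -2, 13)
Sorted: 30 hexes.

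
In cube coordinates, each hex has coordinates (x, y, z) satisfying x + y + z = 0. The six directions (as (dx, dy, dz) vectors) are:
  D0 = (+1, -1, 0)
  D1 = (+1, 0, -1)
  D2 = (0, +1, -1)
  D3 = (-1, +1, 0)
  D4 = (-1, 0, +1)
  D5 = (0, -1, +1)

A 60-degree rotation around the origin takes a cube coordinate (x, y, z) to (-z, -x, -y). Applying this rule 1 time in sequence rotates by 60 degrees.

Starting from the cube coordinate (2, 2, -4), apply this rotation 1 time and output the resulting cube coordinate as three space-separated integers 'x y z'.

Start: (2, 2, -4)
Step 1: (2, 2, -4) -> (-(-4), -(2), -(2)) = (4, -2, -2)

Answer: 4 -2 -2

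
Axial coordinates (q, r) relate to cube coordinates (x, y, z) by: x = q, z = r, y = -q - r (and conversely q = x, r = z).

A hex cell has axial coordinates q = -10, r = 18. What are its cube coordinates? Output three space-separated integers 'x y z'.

x = q = -10
z = r = 18
y = -x - z = -(-10) - (18) = -8

Answer: -10 -8 18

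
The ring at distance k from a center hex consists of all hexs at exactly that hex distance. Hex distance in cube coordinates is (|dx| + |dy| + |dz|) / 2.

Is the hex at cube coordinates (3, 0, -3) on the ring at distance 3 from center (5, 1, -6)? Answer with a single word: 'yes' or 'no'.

|px - cx| = |3 - 5| = 2
|py - cy| = |0 - 1| = 1
|pz - cz| = |-3 - (-6)| = 3
distance = (2+1+3)/2 = 6/2 = 3
radius = 3; distance == radius -> yes

Answer: yes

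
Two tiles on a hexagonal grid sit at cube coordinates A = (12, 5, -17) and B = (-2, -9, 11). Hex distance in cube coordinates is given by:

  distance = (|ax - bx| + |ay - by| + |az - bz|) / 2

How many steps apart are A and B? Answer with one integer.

|ax - bx| = |12 - (-2)| = 14
|ay - by| = |5 - (-9)| = 14
|az - bz| = |-17 - 11| = 28
distance = (14 + 14 + 28) / 2 = 56 / 2 = 28

Answer: 28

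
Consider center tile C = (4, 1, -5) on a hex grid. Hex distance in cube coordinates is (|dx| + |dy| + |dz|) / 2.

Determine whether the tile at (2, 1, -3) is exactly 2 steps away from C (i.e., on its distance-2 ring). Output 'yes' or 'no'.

|px - cx| = |2 - 4| = 2
|py - cy| = |1 - 1| = 0
|pz - cz| = |-3 - (-5)| = 2
distance = (2+0+2)/2 = 4/2 = 2
radius = 2; distance == radius -> yes

Answer: yes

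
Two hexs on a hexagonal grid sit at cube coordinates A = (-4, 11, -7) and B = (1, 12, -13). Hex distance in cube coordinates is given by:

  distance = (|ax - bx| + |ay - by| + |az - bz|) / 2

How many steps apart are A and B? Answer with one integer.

Answer: 6

Derivation:
|ax - bx| = |-4 - 1| = 5
|ay - by| = |11 - 12| = 1
|az - bz| = |-7 - (-13)| = 6
distance = (5 + 1 + 6) / 2 = 12 / 2 = 6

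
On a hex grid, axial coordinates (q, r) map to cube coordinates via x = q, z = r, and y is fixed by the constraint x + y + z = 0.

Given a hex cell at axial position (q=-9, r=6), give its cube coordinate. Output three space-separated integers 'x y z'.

x = q = -9
z = r = 6
y = -x - z = -(-9) - (6) = 3

Answer: -9 3 6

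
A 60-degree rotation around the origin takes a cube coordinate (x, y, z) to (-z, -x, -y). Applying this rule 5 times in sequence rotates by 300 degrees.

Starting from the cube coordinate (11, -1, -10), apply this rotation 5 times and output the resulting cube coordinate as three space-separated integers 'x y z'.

Answer: 1 10 -11

Derivation:
Start: (11, -1, -10)
Step 1: (11, -1, -10) -> (-(-10), -(11), -(-1)) = (10, -11, 1)
Step 2: (10, -11, 1) -> (-(1), -(10), -(-11)) = (-1, -10, 11)
Step 3: (-1, -10, 11) -> (-(11), -(-1), -(-10)) = (-11, 1, 10)
Step 4: (-11, 1, 10) -> (-(10), -(-11), -(1)) = (-10, 11, -1)
Step 5: (-10, 11, -1) -> (-(-1), -(-10), -(11)) = (1, 10, -11)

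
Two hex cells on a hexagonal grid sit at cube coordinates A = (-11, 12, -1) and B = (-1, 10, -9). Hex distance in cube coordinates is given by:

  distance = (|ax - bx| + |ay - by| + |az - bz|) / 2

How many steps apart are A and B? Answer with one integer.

|ax - bx| = |-11 - (-1)| = 10
|ay - by| = |12 - 10| = 2
|az - bz| = |-1 - (-9)| = 8
distance = (10 + 2 + 8) / 2 = 20 / 2 = 10

Answer: 10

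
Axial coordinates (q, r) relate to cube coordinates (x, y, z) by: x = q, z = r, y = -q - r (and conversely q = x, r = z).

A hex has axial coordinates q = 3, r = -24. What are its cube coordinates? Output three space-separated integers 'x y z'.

Answer: 3 21 -24

Derivation:
x = q = 3
z = r = -24
y = -x - z = -(3) - (-24) = 21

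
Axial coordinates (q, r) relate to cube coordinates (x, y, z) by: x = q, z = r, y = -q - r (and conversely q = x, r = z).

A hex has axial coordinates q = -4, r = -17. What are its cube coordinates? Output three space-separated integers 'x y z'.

x = q = -4
z = r = -17
y = -x - z = -(-4) - (-17) = 21

Answer: -4 21 -17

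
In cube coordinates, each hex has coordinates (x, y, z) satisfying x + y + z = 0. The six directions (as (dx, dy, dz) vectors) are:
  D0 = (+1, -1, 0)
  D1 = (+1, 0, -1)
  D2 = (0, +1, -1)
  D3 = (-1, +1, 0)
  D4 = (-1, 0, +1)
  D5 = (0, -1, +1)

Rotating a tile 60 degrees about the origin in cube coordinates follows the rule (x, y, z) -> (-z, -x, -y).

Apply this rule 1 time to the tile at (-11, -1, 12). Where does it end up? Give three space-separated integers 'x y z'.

Start: (-11, -1, 12)
Step 1: (-11, -1, 12) -> (-(12), -(-11), -(-1)) = (-12, 11, 1)

Answer: -12 11 1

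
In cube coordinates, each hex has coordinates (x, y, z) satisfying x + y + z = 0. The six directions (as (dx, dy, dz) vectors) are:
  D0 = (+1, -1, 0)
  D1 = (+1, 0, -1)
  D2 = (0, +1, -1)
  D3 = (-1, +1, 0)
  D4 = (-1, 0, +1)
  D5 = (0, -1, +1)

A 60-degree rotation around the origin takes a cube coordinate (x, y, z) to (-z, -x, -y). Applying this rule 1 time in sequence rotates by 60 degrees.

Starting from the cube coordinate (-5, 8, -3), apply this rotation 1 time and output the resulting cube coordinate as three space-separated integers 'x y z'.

Answer: 3 5 -8

Derivation:
Start: (-5, 8, -3)
Step 1: (-5, 8, -3) -> (-(-3), -(-5), -(8)) = (3, 5, -8)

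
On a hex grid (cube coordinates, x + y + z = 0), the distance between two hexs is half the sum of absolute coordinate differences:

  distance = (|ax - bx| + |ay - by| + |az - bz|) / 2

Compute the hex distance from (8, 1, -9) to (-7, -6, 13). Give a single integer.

Answer: 22

Derivation:
|ax - bx| = |8 - (-7)| = 15
|ay - by| = |1 - (-6)| = 7
|az - bz| = |-9 - 13| = 22
distance = (15 + 7 + 22) / 2 = 44 / 2 = 22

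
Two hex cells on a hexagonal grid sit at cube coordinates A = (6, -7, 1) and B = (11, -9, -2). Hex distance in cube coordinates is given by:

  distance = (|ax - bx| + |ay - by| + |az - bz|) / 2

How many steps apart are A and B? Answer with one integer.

|ax - bx| = |6 - 11| = 5
|ay - by| = |-7 - (-9)| = 2
|az - bz| = |1 - (-2)| = 3
distance = (5 + 2 + 3) / 2 = 10 / 2 = 5

Answer: 5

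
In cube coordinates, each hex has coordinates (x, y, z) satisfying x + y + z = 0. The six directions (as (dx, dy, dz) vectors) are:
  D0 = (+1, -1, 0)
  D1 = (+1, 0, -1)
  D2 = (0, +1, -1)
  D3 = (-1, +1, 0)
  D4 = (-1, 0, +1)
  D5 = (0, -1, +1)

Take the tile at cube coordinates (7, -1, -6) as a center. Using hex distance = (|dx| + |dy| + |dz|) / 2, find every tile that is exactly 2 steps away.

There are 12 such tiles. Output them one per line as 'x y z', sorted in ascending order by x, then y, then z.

Answer: 5 -1 -4
5 0 -5
5 1 -6
6 -2 -4
6 1 -7
7 -3 -4
7 1 -8
8 -3 -5
8 0 -8
9 -3 -6
9 -2 -7
9 -1 -8

Derivation:
Walk ring at distance 2 from (7, -1, -6):
Start at center + D4*2 = (5, -1, -4)
  hex 0: (5, -1, -4)
  hex 1: (6, -2, -4)
  hex 2: (7, -3, -4)
  hex 3: (8, -3, -5)
  hex 4: (9, -3, -6)
  hex 5: (9, -2, -7)
  hex 6: (9, -1, -8)
  hex 7: (8, 0, -8)
  hex 8: (7, 1, -8)
  hex 9: (6, 1, -7)
  hex 10: (5, 1, -6)
  hex 11: (5, 0, -5)
Sorted: 12 hexes.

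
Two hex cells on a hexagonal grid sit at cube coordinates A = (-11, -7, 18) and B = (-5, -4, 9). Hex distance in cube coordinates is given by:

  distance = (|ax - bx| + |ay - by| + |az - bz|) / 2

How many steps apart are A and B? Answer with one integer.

|ax - bx| = |-11 - (-5)| = 6
|ay - by| = |-7 - (-4)| = 3
|az - bz| = |18 - 9| = 9
distance = (6 + 3 + 9) / 2 = 18 / 2 = 9

Answer: 9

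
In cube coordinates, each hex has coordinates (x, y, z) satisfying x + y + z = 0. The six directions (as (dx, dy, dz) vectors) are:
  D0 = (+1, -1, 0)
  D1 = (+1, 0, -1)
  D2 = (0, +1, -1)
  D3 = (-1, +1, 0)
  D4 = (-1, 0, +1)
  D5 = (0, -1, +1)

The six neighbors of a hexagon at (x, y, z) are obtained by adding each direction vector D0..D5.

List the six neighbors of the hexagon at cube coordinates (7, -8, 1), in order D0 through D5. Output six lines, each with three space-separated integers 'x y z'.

Center: (7, -8, 1). Add each direction:
  D0: (7, -8, 1) + (1, -1, 0) = (8, -9, 1)
  D1: (7, -8, 1) + (1, 0, -1) = (8, -8, 0)
  D2: (7, -8, 1) + (0, 1, -1) = (7, -7, 0)
  D3: (7, -8, 1) + (-1, 1, 0) = (6, -7, 1)
  D4: (7, -8, 1) + (-1, 0, 1) = (6, -8, 2)
  D5: (7, -8, 1) + (0, -1, 1) = (7, -9, 2)

Answer: 8 -9 1
8 -8 0
7 -7 0
6 -7 1
6 -8 2
7 -9 2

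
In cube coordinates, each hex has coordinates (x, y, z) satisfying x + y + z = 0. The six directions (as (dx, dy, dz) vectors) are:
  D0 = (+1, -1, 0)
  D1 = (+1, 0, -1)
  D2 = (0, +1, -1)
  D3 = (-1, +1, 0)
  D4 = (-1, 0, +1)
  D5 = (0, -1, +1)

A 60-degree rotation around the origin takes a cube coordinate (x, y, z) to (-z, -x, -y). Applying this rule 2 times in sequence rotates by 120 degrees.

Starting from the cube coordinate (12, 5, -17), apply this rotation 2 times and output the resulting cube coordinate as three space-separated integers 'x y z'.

Start: (12, 5, -17)
Step 1: (12, 5, -17) -> (-(-17), -(12), -(5)) = (17, -12, -5)
Step 2: (17, -12, -5) -> (-(-5), -(17), -(-12)) = (5, -17, 12)

Answer: 5 -17 12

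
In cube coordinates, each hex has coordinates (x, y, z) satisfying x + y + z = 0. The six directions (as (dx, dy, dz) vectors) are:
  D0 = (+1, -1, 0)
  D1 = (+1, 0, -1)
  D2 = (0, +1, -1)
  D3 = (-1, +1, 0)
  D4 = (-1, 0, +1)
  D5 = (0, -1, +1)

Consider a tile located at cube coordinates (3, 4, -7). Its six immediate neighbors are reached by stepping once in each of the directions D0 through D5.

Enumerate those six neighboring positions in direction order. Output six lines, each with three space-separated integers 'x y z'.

Answer: 4 3 -7
4 4 -8
3 5 -8
2 5 -7
2 4 -6
3 3 -6

Derivation:
Center: (3, 4, -7). Add each direction:
  D0: (3, 4, -7) + (1, -1, 0) = (4, 3, -7)
  D1: (3, 4, -7) + (1, 0, -1) = (4, 4, -8)
  D2: (3, 4, -7) + (0, 1, -1) = (3, 5, -8)
  D3: (3, 4, -7) + (-1, 1, 0) = (2, 5, -7)
  D4: (3, 4, -7) + (-1, 0, 1) = (2, 4, -6)
  D5: (3, 4, -7) + (0, -1, 1) = (3, 3, -6)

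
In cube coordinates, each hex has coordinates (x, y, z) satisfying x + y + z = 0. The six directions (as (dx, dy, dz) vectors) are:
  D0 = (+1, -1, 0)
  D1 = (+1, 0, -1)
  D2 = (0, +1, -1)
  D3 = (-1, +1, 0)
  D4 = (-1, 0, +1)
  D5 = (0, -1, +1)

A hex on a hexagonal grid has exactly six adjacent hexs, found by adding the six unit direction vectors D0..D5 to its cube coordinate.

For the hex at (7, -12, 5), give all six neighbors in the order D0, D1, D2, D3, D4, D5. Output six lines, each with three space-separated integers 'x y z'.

Answer: 8 -13 5
8 -12 4
7 -11 4
6 -11 5
6 -12 6
7 -13 6

Derivation:
Center: (7, -12, 5). Add each direction:
  D0: (7, -12, 5) + (1, -1, 0) = (8, -13, 5)
  D1: (7, -12, 5) + (1, 0, -1) = (8, -12, 4)
  D2: (7, -12, 5) + (0, 1, -1) = (7, -11, 4)
  D3: (7, -12, 5) + (-1, 1, 0) = (6, -11, 5)
  D4: (7, -12, 5) + (-1, 0, 1) = (6, -12, 6)
  D5: (7, -12, 5) + (0, -1, 1) = (7, -13, 6)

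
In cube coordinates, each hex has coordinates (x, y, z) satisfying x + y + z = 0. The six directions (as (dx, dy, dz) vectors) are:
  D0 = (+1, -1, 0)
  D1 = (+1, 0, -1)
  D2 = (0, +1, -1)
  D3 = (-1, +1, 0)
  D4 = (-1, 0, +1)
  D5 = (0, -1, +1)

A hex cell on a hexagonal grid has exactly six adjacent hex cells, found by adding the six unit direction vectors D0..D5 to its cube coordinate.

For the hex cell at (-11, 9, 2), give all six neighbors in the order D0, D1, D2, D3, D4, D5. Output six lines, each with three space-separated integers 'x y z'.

Answer: -10 8 2
-10 9 1
-11 10 1
-12 10 2
-12 9 3
-11 8 3

Derivation:
Center: (-11, 9, 2). Add each direction:
  D0: (-11, 9, 2) + (1, -1, 0) = (-10, 8, 2)
  D1: (-11, 9, 2) + (1, 0, -1) = (-10, 9, 1)
  D2: (-11, 9, 2) + (0, 1, -1) = (-11, 10, 1)
  D3: (-11, 9, 2) + (-1, 1, 0) = (-12, 10, 2)
  D4: (-11, 9, 2) + (-1, 0, 1) = (-12, 9, 3)
  D5: (-11, 9, 2) + (0, -1, 1) = (-11, 8, 3)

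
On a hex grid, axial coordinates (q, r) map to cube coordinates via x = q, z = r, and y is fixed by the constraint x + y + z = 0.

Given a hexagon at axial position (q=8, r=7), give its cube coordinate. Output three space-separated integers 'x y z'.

Answer: 8 -15 7

Derivation:
x = q = 8
z = r = 7
y = -x - z = -(8) - (7) = -15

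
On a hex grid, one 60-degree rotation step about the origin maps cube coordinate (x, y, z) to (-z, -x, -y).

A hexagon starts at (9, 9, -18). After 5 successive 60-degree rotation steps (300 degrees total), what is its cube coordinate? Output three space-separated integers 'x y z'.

Start: (9, 9, -18)
Step 1: (9, 9, -18) -> (-(-18), -(9), -(9)) = (18, -9, -9)
Step 2: (18, -9, -9) -> (-(-9), -(18), -(-9)) = (9, -18, 9)
Step 3: (9, -18, 9) -> (-(9), -(9), -(-18)) = (-9, -9, 18)
Step 4: (-9, -9, 18) -> (-(18), -(-9), -(-9)) = (-18, 9, 9)
Step 5: (-18, 9, 9) -> (-(9), -(-18), -(9)) = (-9, 18, -9)

Answer: -9 18 -9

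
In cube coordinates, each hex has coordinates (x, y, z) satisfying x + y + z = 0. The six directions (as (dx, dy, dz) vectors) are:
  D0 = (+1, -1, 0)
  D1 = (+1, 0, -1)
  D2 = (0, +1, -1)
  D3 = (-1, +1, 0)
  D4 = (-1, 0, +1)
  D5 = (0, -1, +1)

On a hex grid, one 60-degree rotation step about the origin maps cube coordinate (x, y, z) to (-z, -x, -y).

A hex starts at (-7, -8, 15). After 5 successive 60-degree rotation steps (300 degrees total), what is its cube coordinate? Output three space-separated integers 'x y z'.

Start: (-7, -8, 15)
Step 1: (-7, -8, 15) -> (-(15), -(-7), -(-8)) = (-15, 7, 8)
Step 2: (-15, 7, 8) -> (-(8), -(-15), -(7)) = (-8, 15, -7)
Step 3: (-8, 15, -7) -> (-(-7), -(-8), -(15)) = (7, 8, -15)
Step 4: (7, 8, -15) -> (-(-15), -(7), -(8)) = (15, -7, -8)
Step 5: (15, -7, -8) -> (-(-8), -(15), -(-7)) = (8, -15, 7)

Answer: 8 -15 7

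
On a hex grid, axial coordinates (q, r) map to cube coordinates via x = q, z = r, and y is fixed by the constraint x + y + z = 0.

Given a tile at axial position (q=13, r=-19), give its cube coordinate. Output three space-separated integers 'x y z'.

Answer: 13 6 -19

Derivation:
x = q = 13
z = r = -19
y = -x - z = -(13) - (-19) = 6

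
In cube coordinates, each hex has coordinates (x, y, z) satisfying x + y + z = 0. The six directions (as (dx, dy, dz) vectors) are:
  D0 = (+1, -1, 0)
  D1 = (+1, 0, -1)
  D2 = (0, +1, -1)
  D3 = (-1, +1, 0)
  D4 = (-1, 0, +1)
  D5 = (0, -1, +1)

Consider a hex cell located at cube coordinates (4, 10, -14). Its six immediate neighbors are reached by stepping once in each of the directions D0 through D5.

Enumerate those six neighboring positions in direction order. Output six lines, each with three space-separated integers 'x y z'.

Center: (4, 10, -14). Add each direction:
  D0: (4, 10, -14) + (1, -1, 0) = (5, 9, -14)
  D1: (4, 10, -14) + (1, 0, -1) = (5, 10, -15)
  D2: (4, 10, -14) + (0, 1, -1) = (4, 11, -15)
  D3: (4, 10, -14) + (-1, 1, 0) = (3, 11, -14)
  D4: (4, 10, -14) + (-1, 0, 1) = (3, 10, -13)
  D5: (4, 10, -14) + (0, -1, 1) = (4, 9, -13)

Answer: 5 9 -14
5 10 -15
4 11 -15
3 11 -14
3 10 -13
4 9 -13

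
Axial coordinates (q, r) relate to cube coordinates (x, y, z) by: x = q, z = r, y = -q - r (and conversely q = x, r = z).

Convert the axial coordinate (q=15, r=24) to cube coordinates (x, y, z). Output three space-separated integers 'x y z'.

x = q = 15
z = r = 24
y = -x - z = -(15) - (24) = -39

Answer: 15 -39 24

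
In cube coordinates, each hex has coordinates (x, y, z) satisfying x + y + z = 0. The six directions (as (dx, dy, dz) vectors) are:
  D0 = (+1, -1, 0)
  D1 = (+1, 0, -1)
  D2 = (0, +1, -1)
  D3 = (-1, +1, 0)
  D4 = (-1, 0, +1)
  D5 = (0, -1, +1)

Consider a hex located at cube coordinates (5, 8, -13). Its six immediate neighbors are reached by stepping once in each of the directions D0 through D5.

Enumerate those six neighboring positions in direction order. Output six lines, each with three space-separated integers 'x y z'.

Center: (5, 8, -13). Add each direction:
  D0: (5, 8, -13) + (1, -1, 0) = (6, 7, -13)
  D1: (5, 8, -13) + (1, 0, -1) = (6, 8, -14)
  D2: (5, 8, -13) + (0, 1, -1) = (5, 9, -14)
  D3: (5, 8, -13) + (-1, 1, 0) = (4, 9, -13)
  D4: (5, 8, -13) + (-1, 0, 1) = (4, 8, -12)
  D5: (5, 8, -13) + (0, -1, 1) = (5, 7, -12)

Answer: 6 7 -13
6 8 -14
5 9 -14
4 9 -13
4 8 -12
5 7 -12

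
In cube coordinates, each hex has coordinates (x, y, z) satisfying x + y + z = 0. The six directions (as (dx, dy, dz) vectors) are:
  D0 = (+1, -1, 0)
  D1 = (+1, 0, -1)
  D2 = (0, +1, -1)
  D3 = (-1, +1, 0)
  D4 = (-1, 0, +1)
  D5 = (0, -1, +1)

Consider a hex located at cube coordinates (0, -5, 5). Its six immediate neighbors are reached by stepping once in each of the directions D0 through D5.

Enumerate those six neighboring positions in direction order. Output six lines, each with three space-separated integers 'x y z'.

Answer: 1 -6 5
1 -5 4
0 -4 4
-1 -4 5
-1 -5 6
0 -6 6

Derivation:
Center: (0, -5, 5). Add each direction:
  D0: (0, -5, 5) + (1, -1, 0) = (1, -6, 5)
  D1: (0, -5, 5) + (1, 0, -1) = (1, -5, 4)
  D2: (0, -5, 5) + (0, 1, -1) = (0, -4, 4)
  D3: (0, -5, 5) + (-1, 1, 0) = (-1, -4, 5)
  D4: (0, -5, 5) + (-1, 0, 1) = (-1, -5, 6)
  D5: (0, -5, 5) + (0, -1, 1) = (0, -6, 6)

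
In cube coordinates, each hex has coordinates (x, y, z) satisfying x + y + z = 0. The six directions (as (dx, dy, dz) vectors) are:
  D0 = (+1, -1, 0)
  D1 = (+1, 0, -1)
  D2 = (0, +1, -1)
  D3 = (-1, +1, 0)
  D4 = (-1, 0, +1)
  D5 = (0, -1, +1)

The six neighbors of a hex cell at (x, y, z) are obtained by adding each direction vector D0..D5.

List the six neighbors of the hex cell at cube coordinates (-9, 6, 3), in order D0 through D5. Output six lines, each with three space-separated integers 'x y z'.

Center: (-9, 6, 3). Add each direction:
  D0: (-9, 6, 3) + (1, -1, 0) = (-8, 5, 3)
  D1: (-9, 6, 3) + (1, 0, -1) = (-8, 6, 2)
  D2: (-9, 6, 3) + (0, 1, -1) = (-9, 7, 2)
  D3: (-9, 6, 3) + (-1, 1, 0) = (-10, 7, 3)
  D4: (-9, 6, 3) + (-1, 0, 1) = (-10, 6, 4)
  D5: (-9, 6, 3) + (0, -1, 1) = (-9, 5, 4)

Answer: -8 5 3
-8 6 2
-9 7 2
-10 7 3
-10 6 4
-9 5 4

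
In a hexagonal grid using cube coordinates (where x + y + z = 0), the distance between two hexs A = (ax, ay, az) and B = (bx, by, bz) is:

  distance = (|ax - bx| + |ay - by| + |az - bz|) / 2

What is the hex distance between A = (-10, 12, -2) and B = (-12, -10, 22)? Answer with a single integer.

|ax - bx| = |-10 - (-12)| = 2
|ay - by| = |12 - (-10)| = 22
|az - bz| = |-2 - 22| = 24
distance = (2 + 22 + 24) / 2 = 48 / 2 = 24

Answer: 24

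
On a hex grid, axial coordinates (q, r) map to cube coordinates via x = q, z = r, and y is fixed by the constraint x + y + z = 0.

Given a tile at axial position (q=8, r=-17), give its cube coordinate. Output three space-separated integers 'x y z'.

x = q = 8
z = r = -17
y = -x - z = -(8) - (-17) = 9

Answer: 8 9 -17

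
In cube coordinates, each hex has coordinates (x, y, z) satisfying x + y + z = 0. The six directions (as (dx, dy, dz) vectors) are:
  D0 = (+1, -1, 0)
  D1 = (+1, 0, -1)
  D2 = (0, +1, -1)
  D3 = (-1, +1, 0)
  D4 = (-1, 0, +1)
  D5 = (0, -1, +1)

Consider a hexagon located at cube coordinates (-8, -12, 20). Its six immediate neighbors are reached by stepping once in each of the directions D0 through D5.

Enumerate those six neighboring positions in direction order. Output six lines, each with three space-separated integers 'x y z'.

Center: (-8, -12, 20). Add each direction:
  D0: (-8, -12, 20) + (1, -1, 0) = (-7, -13, 20)
  D1: (-8, -12, 20) + (1, 0, -1) = (-7, -12, 19)
  D2: (-8, -12, 20) + (0, 1, -1) = (-8, -11, 19)
  D3: (-8, -12, 20) + (-1, 1, 0) = (-9, -11, 20)
  D4: (-8, -12, 20) + (-1, 0, 1) = (-9, -12, 21)
  D5: (-8, -12, 20) + (0, -1, 1) = (-8, -13, 21)

Answer: -7 -13 20
-7 -12 19
-8 -11 19
-9 -11 20
-9 -12 21
-8 -13 21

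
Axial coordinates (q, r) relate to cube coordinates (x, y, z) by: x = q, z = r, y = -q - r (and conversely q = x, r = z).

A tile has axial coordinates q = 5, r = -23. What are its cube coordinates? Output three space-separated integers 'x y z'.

Answer: 5 18 -23

Derivation:
x = q = 5
z = r = -23
y = -x - z = -(5) - (-23) = 18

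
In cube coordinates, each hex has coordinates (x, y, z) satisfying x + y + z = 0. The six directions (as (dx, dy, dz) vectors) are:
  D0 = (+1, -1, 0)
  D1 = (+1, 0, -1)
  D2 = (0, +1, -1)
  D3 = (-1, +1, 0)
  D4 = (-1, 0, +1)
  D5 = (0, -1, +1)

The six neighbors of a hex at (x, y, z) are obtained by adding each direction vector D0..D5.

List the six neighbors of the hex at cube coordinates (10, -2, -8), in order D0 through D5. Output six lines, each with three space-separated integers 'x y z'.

Answer: 11 -3 -8
11 -2 -9
10 -1 -9
9 -1 -8
9 -2 -7
10 -3 -7

Derivation:
Center: (10, -2, -8). Add each direction:
  D0: (10, -2, -8) + (1, -1, 0) = (11, -3, -8)
  D1: (10, -2, -8) + (1, 0, -1) = (11, -2, -9)
  D2: (10, -2, -8) + (0, 1, -1) = (10, -1, -9)
  D3: (10, -2, -8) + (-1, 1, 0) = (9, -1, -8)
  D4: (10, -2, -8) + (-1, 0, 1) = (9, -2, -7)
  D5: (10, -2, -8) + (0, -1, 1) = (10, -3, -7)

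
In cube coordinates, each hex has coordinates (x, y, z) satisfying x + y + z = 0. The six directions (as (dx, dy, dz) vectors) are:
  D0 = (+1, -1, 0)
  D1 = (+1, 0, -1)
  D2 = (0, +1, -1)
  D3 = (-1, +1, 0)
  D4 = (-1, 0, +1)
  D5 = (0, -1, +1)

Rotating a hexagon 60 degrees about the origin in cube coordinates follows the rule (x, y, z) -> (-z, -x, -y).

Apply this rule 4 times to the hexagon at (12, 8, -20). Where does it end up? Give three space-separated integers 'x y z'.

Answer: -20 12 8

Derivation:
Start: (12, 8, -20)
Step 1: (12, 8, -20) -> (-(-20), -(12), -(8)) = (20, -12, -8)
Step 2: (20, -12, -8) -> (-(-8), -(20), -(-12)) = (8, -20, 12)
Step 3: (8, -20, 12) -> (-(12), -(8), -(-20)) = (-12, -8, 20)
Step 4: (-12, -8, 20) -> (-(20), -(-12), -(-8)) = (-20, 12, 8)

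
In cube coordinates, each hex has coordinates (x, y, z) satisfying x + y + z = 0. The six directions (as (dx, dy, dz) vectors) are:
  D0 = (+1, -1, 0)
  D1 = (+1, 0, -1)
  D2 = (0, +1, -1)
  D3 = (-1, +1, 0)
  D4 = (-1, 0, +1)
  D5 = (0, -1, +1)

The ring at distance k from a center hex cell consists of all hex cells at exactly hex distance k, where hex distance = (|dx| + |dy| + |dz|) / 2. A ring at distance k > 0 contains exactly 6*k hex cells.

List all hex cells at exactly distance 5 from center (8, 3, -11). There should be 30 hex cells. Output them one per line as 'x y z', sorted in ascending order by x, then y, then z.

Walk ring at distance 5 from (8, 3, -11):
Start at center + D4*5 = (3, 3, -6)
  hex 0: (3, 3, -6)
  hex 1: (4, 2, -6)
  hex 2: (5, 1, -6)
  hex 3: (6, 0, -6)
  hex 4: (7, -1, -6)
  hex 5: (8, -2, -6)
  hex 6: (9, -2, -7)
  hex 7: (10, -2, -8)
  hex 8: (11, -2, -9)
  hex 9: (12, -2, -10)
  hex 10: (13, -2, -11)
  hex 11: (13, -1, -12)
  hex 12: (13, 0, -13)
  hex 13: (13, 1, -14)
  hex 14: (13, 2, -15)
  hex 15: (13, 3, -16)
  hex 16: (12, 4, -16)
  hex 17: (11, 5, -16)
  hex 18: (10, 6, -16)
  hex 19: (9, 7, -16)
  hex 20: (8, 8, -16)
  hex 21: (7, 8, -15)
  hex 22: (6, 8, -14)
  hex 23: (5, 8, -13)
  hex 24: (4, 8, -12)
  hex 25: (3, 8, -11)
  hex 26: (3, 7, -10)
  hex 27: (3, 6, -9)
  hex 28: (3, 5, -8)
  hex 29: (3, 4, -7)
Sorted: 30 hexes.

Answer: 3 3 -6
3 4 -7
3 5 -8
3 6 -9
3 7 -10
3 8 -11
4 2 -6
4 8 -12
5 1 -6
5 8 -13
6 0 -6
6 8 -14
7 -1 -6
7 8 -15
8 -2 -6
8 8 -16
9 -2 -7
9 7 -16
10 -2 -8
10 6 -16
11 -2 -9
11 5 -16
12 -2 -10
12 4 -16
13 -2 -11
13 -1 -12
13 0 -13
13 1 -14
13 2 -15
13 3 -16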